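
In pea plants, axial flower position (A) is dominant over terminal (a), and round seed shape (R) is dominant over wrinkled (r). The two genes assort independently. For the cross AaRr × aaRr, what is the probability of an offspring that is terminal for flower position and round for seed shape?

Dihybrid cross AaRr × aaRr — consider each gene separately:
flower position: Aa × aa → 2 Aa, 2 aa → 2 A_ : 2 aa (out of 4)
seed shape: Rr × Rr → 1 RR, 2 Rr, 1 rr → 3 R_ : 1 rr (out of 4)
Looking for: terminal (aa) and round (R_)
P(terminal) = 2/4, P(round) = 3/4
P(both) = 2/4 × 3/4 = 6/16 = 3/8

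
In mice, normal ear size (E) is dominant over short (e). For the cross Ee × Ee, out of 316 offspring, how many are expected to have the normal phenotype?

Punnett square for Ee × Ee:
Offspring genotypes: 1 EE, 2 Ee, 1 ee
Total offspring: 4
Count with target: 3
Probability: 3/4
Expected count = 3/4 × 316 = 237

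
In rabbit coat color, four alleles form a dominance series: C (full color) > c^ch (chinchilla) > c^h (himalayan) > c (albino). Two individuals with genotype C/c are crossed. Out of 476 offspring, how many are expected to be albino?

Cross: C/c × C/c
Allele dominance: C > c^ch > c^h > c
Offspring genotypes: 1 C/C, 2 C/c, 1 c/c
Phenotype counts: 3 full color, 1 albino
albino: 1 out of 4 → fraction 1/4
Expected count = 1/4 × 476 = 119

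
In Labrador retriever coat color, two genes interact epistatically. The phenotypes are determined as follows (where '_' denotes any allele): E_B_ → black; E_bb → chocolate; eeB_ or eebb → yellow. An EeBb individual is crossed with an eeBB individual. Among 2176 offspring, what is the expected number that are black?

Cross: EeBb × eeBB — consider each gene separately:
E gene: Ee × ee → 2 Ee, 2 ee → 2 E_ : 2 ee (out of 4)
B gene: Bb × BB → 2 BB, 2 Bb → 4 B_ (out of 4)
Genotype classes (out of 4 × 4 = 16): E_B_ = 2×4 = 8; eeB_ = 2×4 = 8
Apply the phenotype rules: E_B_ (8) → black; eeB_ (8) → yellow
Phenotype counts (out of 16): 8 black, 8 yellow
black: 8 out of 16 → fraction 1/2
Expected count = 1/2 × 2176 = 1088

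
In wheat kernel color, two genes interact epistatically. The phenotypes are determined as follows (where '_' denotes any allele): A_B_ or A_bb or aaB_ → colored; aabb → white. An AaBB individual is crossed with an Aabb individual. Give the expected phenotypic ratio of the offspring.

Cross: AaBB × Aabb — consider each gene separately:
A gene: Aa × Aa → 1 AA, 2 Aa, 1 aa → 3 A_ : 1 aa (out of 4)
B gene: BB × bb → 4 Bb → 4 B_ (out of 4)
Genotype classes (out of 4 × 4 = 16): A_B_ = 3×4 = 12; aaB_ = 1×4 = 4
Apply the phenotype rules: A_B_ (12) + aaB_ (4) → colored
Phenotype counts (out of 16): 16 colored
Ratio: all colored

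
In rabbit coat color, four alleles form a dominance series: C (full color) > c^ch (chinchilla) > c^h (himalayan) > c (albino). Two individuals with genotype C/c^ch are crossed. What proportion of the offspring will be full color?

Cross: C/c^ch × C/c^ch
Allele dominance: C > c^ch > c^h > c
Offspring genotypes: 1 C/C, 2 C/c^ch, 1 c^ch/c^ch
Phenotype counts: 3 full color, 1 chinchilla
full color: 3 out of 4
Probability: 3/4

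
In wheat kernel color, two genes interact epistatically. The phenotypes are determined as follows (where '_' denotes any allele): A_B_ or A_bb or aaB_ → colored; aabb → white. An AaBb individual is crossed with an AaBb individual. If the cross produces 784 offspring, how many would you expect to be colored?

Cross: AaBb × AaBb — consider each gene separately:
A gene: Aa × Aa → 1 AA, 2 Aa, 1 aa → 3 A_ : 1 aa (out of 4)
B gene: Bb × Bb → 1 BB, 2 Bb, 1 bb → 3 B_ : 1 bb (out of 4)
Genotype classes (out of 4 × 4 = 16): A_B_ = 3×3 = 9; A_bb = 3×1 = 3; aaB_ = 1×3 = 3; aabb = 1×1 = 1
Apply the phenotype rules: A_B_ (9) + A_bb (3) + aaB_ (3) → colored; aabb (1) → white
Phenotype counts (out of 16): 15 colored, 1 white
colored: 15 out of 16 → fraction 15/16
Expected count = 15/16 × 784 = 735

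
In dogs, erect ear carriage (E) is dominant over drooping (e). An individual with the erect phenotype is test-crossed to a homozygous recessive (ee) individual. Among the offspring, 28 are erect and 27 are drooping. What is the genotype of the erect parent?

Test cross: ? × ee
Offspring: 28 erect, 27 drooping — approximately 1:1.
A 1:1 ratio in a test cross indicates the unknown parent is heterozygous (Ee).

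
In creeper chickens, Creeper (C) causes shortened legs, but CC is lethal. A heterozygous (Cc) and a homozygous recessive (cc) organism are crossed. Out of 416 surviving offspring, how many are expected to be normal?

Cross: Cc × cc
Punnett square offspring (before lethality): 2 Cc, 2 cc
No CC offspring are produced in this cross.
normal: 2 out of 4 → fraction 1/2
Expected count = 1/2 × 416 = 208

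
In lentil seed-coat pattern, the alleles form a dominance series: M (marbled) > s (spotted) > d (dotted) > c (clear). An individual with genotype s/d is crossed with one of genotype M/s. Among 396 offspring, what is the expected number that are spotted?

Cross: s/d × M/s
Allele dominance: M > s > d > c
Offspring genotypes: 1 M/s, 1 s/s, 1 M/d, 1 s/d
Phenotype counts: 2 marbled, 2 spotted
spotted: 2 out of 4 → fraction 1/2
Expected count = 1/2 × 396 = 198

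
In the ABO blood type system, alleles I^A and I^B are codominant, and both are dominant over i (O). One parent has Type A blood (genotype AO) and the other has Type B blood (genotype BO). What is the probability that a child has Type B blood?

Cross: AO × BO
Possible offspring genotypes: 1 AB, 1 AO, 1 BO, 1 OO
Blood type counts: 1 Type AB, 1 Type A, 1 Type B, 1 Type O
Probability of Type B: 1/4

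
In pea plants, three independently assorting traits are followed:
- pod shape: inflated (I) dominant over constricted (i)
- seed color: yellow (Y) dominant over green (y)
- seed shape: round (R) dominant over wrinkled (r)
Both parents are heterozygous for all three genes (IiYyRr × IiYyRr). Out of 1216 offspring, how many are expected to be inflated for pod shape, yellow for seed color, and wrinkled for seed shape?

Trihybrid cross: IiYyRr × IiYyRr
Each trait segregates independently with a 3:1 phenotypic ratio, so each gene contributes 3/4 (dominant) or 1/4 (recessive).
Target: inflated (pod shape), yellow (seed color), wrinkled (seed shape)
Probability = product of independent per-trait probabilities
= 3/4 × 3/4 × 1/4 = 9/64
Expected count = 9/64 × 1216 = 171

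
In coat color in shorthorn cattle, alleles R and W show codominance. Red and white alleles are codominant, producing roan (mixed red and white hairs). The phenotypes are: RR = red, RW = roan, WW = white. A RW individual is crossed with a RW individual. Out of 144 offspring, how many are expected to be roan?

Punnett square for RW × RW:
Offspring genotypes: 1 RR, 2 RW, 1 WW
Phenotype counts: 1 red, 2 roan, 1 white
roan: 2 out of 4 → fraction 1/2
Expected count = 1/2 × 144 = 72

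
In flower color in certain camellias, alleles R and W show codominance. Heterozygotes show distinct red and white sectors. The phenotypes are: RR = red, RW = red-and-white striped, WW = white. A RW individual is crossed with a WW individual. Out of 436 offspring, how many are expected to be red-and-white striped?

Punnett square for RW × WW:
Offspring genotypes: 2 RW, 2 WW
Phenotype counts: 2 red-and-white striped, 2 white
red-and-white striped: 2 out of 4 → fraction 1/2
Expected count = 1/2 × 436 = 218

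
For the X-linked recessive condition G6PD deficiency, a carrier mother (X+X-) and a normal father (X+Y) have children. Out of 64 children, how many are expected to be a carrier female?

Cross: X+X- × X+Y
Offspring: 1 X+X+, 1 X+Y, 1 X+X-, 1 X-Y
Probability of a carrier female: 1/4
Expected count = 1/4 × 64 = 16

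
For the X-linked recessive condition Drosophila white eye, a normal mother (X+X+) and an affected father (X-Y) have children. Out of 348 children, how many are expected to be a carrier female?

Cross: X+X+ × X-Y
Offspring: 2 X+X-, 2 X+Y
Probability of a carrier female: 2/4 = 1/2
Expected count = 1/2 × 348 = 174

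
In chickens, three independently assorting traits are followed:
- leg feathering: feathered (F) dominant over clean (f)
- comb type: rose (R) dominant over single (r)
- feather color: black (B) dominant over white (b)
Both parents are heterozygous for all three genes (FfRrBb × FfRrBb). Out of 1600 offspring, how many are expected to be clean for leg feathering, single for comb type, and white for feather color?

Trihybrid cross: FfRrBb × FfRrBb
Each trait segregates independently with a 3:1 phenotypic ratio, so each gene contributes 3/4 (dominant) or 1/4 (recessive).
Target: clean (leg feathering), single (comb type), white (feather color)
Probability = product of independent per-trait probabilities
= 1/4 × 1/4 × 1/4 = 1/64
Expected count = 1/64 × 1600 = 25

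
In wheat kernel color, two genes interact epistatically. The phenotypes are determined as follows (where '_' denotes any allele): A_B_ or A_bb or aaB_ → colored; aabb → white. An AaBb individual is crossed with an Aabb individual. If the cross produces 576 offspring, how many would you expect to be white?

Cross: AaBb × Aabb — consider each gene separately:
A gene: Aa × Aa → 1 AA, 2 Aa, 1 aa → 3 A_ : 1 aa (out of 4)
B gene: Bb × bb → 2 Bb, 2 bb → 2 B_ : 2 bb (out of 4)
Genotype classes (out of 4 × 4 = 16): A_B_ = 3×2 = 6; A_bb = 3×2 = 6; aaB_ = 1×2 = 2; aabb = 1×2 = 2
Apply the phenotype rules: A_B_ (6) + A_bb (6) + aaB_ (2) → colored; aabb (2) → white
Phenotype counts (out of 16): 14 colored, 2 white
white: 2 out of 16 → fraction 1/8
Expected count = 1/8 × 576 = 72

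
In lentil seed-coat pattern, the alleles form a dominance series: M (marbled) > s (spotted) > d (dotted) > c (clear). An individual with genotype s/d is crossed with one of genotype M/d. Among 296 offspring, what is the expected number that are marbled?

Cross: s/d × M/d
Allele dominance: M > s > d > c
Offspring genotypes: 1 M/s, 1 s/d, 1 M/d, 1 d/d
Phenotype counts: 2 marbled, 1 spotted, 1 dotted
marbled: 2 out of 4 → fraction 1/2
Expected count = 1/2 × 296 = 148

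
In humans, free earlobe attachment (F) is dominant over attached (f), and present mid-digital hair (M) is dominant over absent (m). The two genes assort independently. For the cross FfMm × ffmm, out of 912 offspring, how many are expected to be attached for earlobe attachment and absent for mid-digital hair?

Dihybrid cross FfMm × ffmm — consider each gene separately:
earlobe attachment: Ff × ff → 2 Ff, 2 ff → 2 F_ : 2 ff (out of 4)
mid-digital hair: Mm × mm → 2 Mm, 2 mm → 2 M_ : 2 mm (out of 4)
Looking for: attached (ff) and absent (mm)
P(attached) = 2/4, P(absent) = 2/4
P(both) = 2/4 × 2/4 = 4/16 = 1/4
Expected count = 1/4 × 912 = 228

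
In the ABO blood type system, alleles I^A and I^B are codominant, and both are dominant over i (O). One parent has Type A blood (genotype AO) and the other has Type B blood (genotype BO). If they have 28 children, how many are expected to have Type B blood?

Cross: AO × BO
Possible offspring genotypes: 1 AB, 1 AO, 1 BO, 1 OO
Blood type counts: 1 Type AB, 1 Type A, 1 Type B, 1 Type O
Probability of Type B: 1/4
Expected count = 1/4 × 28 = 7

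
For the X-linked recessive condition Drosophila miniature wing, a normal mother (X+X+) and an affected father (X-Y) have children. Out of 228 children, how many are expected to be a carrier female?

Cross: X+X+ × X-Y
Offspring: 2 X+X-, 2 X+Y
Probability of a carrier female: 2/4 = 1/2
Expected count = 1/2 × 228 = 114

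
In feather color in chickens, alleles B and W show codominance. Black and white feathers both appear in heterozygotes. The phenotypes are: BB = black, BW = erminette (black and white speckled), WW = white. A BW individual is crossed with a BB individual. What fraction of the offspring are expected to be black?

Punnett square for BW × BB:
Offspring genotypes: 2 BB, 2 BW
Phenotype counts: 2 black, 2 erminette (black and white speckled)
black: 2 out of 4
Probability: 2/4 = 1/2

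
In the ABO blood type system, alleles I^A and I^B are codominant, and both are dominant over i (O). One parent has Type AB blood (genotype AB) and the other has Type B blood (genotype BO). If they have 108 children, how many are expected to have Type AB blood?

Cross: AB × BO
Possible offspring genotypes: 1 AB, 1 AO, 1 BB, 1 BO
Blood type counts: 1 Type AB, 1 Type A, 2 Type B
Probability of Type AB: 1/4
Expected count = 1/4 × 108 = 27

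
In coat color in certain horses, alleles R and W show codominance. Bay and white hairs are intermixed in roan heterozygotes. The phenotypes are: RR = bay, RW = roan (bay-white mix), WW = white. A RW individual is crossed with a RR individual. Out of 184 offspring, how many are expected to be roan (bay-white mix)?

Punnett square for RW × RR:
Offspring genotypes: 2 RR, 2 RW
Phenotype counts: 2 bay, 2 roan (bay-white mix)
roan (bay-white mix): 2 out of 4 → fraction 1/2
Expected count = 1/2 × 184 = 92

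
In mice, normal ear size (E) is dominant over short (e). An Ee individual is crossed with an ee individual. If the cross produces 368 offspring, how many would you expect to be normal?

Punnett square for Ee × ee:
Offspring genotypes: 2 Ee, 2 ee
normal: 2, short: 2
normal: 2 out of 4 → fraction 1/2
Expected count = 1/2 × 368 = 184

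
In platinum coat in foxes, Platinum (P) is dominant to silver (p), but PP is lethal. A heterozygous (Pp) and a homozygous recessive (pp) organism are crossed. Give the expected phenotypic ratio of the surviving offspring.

Cross: Pp × pp
Punnett square offspring (before lethality): 2 Pp, 2 pp
No PP offspring are produced in this cross.
Ratio: 1 platinum : 1 silver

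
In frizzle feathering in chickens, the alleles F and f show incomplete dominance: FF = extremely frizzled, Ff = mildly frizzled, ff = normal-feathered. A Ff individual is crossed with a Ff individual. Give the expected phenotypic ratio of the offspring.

Punnett square for Ff × Ff:
Offspring genotypes: 1 FF, 2 Ff, 1 ff
Phenotype counts: 1 extremely frizzled, 2 mildly frizzled, 1 normal-feathered
Ratio: 1 extremely frizzled : 2 mildly frizzled : 1 normal-feathered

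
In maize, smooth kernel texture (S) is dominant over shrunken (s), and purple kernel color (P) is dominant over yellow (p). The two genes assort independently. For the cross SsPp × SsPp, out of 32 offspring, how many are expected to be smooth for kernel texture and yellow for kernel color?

Dihybrid cross SsPp × SsPp — consider each gene separately:
kernel texture: Ss × Ss → 1 SS, 2 Ss, 1 ss → 3 S_ : 1 ss (out of 4)
kernel color: Pp × Pp → 1 PP, 2 Pp, 1 pp → 3 P_ : 1 pp (out of 4)
Looking for: smooth (S_) and yellow (pp)
P(smooth) = 3/4, P(yellow) = 1/4
P(both) = 3/4 × 1/4 = 3/16
Expected count = 3/16 × 32 = 6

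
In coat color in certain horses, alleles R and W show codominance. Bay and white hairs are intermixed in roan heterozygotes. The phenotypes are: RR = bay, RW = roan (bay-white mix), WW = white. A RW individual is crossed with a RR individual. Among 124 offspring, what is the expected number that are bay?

Punnett square for RW × RR:
Offspring genotypes: 2 RR, 2 RW
Phenotype counts: 2 bay, 2 roan (bay-white mix)
bay: 2 out of 4 → fraction 1/2
Expected count = 1/2 × 124 = 62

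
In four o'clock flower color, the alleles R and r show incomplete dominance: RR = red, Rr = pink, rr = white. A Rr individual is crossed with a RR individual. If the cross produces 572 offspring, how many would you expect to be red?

Punnett square for Rr × RR:
Offspring genotypes: 2 RR, 2 Rr
Phenotype counts: 2 red, 2 pink
red: 2 out of 4 → fraction 1/2
Expected count = 1/2 × 572 = 286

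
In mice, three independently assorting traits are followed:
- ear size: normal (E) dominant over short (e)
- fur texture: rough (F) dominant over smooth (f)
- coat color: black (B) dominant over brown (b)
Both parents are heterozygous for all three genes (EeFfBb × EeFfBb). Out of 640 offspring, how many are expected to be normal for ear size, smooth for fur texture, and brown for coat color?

Trihybrid cross: EeFfBb × EeFfBb
Each trait segregates independently with a 3:1 phenotypic ratio, so each gene contributes 3/4 (dominant) or 1/4 (recessive).
Target: normal (ear size), smooth (fur texture), brown (coat color)
Probability = product of independent per-trait probabilities
= 3/4 × 1/4 × 1/4 = 3/64
Expected count = 3/64 × 640 = 30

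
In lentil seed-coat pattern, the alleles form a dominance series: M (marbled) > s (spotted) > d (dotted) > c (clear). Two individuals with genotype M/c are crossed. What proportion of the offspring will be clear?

Cross: M/c × M/c
Allele dominance: M > s > d > c
Offspring genotypes: 1 M/M, 2 M/c, 1 c/c
Phenotype counts: 3 marbled, 1 clear
clear: 1 out of 4
Probability: 1/4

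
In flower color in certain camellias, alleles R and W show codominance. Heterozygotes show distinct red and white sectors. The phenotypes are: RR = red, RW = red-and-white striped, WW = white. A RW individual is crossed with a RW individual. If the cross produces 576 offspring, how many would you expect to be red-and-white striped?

Punnett square for RW × RW:
Offspring genotypes: 1 RR, 2 RW, 1 WW
Phenotype counts: 1 red, 2 red-and-white striped, 1 white
red-and-white striped: 2 out of 4 → fraction 1/2
Expected count = 1/2 × 576 = 288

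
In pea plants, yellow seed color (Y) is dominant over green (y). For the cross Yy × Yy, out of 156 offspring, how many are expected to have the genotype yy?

Punnett square for Yy × Yy:
Offspring genotypes: 1 YY, 2 Yy, 1 yy
Total offspring: 4
Count with target: 1
Probability: 1/4
Expected count = 1/4 × 156 = 39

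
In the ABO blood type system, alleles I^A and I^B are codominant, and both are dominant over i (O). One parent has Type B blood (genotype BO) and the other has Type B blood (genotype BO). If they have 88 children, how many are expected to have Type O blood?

Cross: BO × BO
Possible offspring genotypes: 1 BB, 2 BO, 1 OO
Blood type counts: 3 Type B, 1 Type O
Probability of Type O: 1/4
Expected count = 1/4 × 88 = 22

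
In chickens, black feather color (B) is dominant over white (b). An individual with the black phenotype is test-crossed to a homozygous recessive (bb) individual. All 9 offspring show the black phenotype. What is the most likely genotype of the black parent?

Test cross: ? × bb
All offspring are black.
If the unknown parent were heterozygous (Bb), about half of 9 offspring would be white; none are. The unknown parent is most likely homozygous dominant (BB).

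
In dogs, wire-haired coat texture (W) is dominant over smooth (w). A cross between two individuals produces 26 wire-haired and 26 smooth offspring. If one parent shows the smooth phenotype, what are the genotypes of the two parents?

Observed offspring: 26 wire-haired, 26 smooth
The observed ratio simplifies to 1:1. One parent shows smooth, so its genotype must be ww. A 1:1 offspring split requires the other parent to be heterozygous (Ww).
Parent genotypes: ww × Ww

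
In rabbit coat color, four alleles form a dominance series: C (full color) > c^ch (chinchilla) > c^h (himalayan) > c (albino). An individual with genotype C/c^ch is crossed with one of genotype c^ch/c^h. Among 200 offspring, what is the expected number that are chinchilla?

Cross: C/c^ch × c^ch/c^h
Allele dominance: C > c^ch > c^h > c
Offspring genotypes: 1 C/c^ch, 1 C/c^h, 1 c^ch/c^ch, 1 c^ch/c^h
Phenotype counts: 2 full color, 2 chinchilla
chinchilla: 2 out of 4 → fraction 1/2
Expected count = 1/2 × 200 = 100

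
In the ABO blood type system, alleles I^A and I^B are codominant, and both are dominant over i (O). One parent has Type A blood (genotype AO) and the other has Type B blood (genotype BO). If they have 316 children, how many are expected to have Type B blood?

Cross: AO × BO
Possible offspring genotypes: 1 AB, 1 AO, 1 BO, 1 OO
Blood type counts: 1 Type AB, 1 Type A, 1 Type B, 1 Type O
Probability of Type B: 1/4
Expected count = 1/4 × 316 = 79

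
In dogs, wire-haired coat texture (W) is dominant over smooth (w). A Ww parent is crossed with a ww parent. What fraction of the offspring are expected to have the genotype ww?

Punnett square for Ww × ww:
Offspring genotypes: 2 Ww, 2 ww
Total offspring: 4
Count with target: 2
Probability: 2/4 = 1/2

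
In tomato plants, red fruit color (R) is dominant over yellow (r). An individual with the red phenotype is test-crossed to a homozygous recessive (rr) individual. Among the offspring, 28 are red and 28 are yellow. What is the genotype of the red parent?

Test cross: ? × rr
Offspring: 28 red, 28 yellow — approximately 1:1.
A 1:1 ratio in a test cross indicates the unknown parent is heterozygous (Rr).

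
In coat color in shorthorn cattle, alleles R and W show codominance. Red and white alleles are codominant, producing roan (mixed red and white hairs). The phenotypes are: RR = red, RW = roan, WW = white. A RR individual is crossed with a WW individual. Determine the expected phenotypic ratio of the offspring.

Punnett square for RR × WW:
Offspring genotypes: 4 RW
Phenotype counts: 4 roan
Ratio: all roan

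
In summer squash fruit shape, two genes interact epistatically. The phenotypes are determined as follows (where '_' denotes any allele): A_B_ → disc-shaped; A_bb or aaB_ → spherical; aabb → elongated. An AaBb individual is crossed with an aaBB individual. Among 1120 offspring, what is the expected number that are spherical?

Cross: AaBb × aaBB — consider each gene separately:
A gene: Aa × aa → 2 Aa, 2 aa → 2 A_ : 2 aa (out of 4)
B gene: Bb × BB → 2 BB, 2 Bb → 4 B_ (out of 4)
Genotype classes (out of 4 × 4 = 16): A_B_ = 2×4 = 8; aaB_ = 2×4 = 8
Apply the phenotype rules: A_B_ (8) → disc-shaped; aaB_ (8) → spherical
Phenotype counts (out of 16): 8 disc-shaped, 8 spherical
spherical: 8 out of 16 → fraction 1/2
Expected count = 1/2 × 1120 = 560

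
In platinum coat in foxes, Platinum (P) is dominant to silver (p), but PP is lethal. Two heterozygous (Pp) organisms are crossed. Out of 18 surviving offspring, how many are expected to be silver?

Cross: Pp × Pp
Punnett square offspring (before lethality): 1 PP, 2 Pp, 1 pp
The PP genotype is lethal (embryos die); surviving offspring: 2 Pp, 1 pp
silver: 1 out of 3 → fraction 1/3
Expected count = 1/3 × 18 = 6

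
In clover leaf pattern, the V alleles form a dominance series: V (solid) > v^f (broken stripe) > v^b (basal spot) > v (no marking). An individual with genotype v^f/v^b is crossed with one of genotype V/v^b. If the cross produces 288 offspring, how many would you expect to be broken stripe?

Cross: v^f/v^b × V/v^b
Allele dominance: V > v^f > v^b > v
Offspring genotypes: 1 V/v^f, 1 v^f/v^b, 1 V/v^b, 1 v^b/v^b
Phenotype counts: 2 solid, 1 broken stripe, 1 basal spot
broken stripe: 1 out of 4 → fraction 1/4
Expected count = 1/4 × 288 = 72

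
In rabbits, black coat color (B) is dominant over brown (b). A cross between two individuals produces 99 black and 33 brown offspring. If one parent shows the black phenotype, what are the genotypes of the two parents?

Observed offspring: 99 black, 33 brown
The observed ratio simplifies to 3:1. Brown (bb) offspring appear, so each parent must contribute one b allele. The parent stated to show black carries B, so it is Bb. The other parent is then either Bb or bb: Bb × bb would give a 1:1 split, whereas Bb × Bb gives 3:1 — matching the data. So both parents are heterozygous (Bb × Bb).
Parent genotypes: Bb × Bb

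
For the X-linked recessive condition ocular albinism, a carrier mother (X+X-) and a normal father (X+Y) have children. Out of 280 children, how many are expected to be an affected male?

Cross: X+X- × X+Y
Offspring: 1 X+X+, 1 X+Y, 1 X+X-, 1 X-Y
Probability of an affected male: 1/4
Expected count = 1/4 × 280 = 70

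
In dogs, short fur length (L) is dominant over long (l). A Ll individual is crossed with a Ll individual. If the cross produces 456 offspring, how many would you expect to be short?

Punnett square for Ll × Ll:
Offspring genotypes: 1 LL, 2 Ll, 1 ll
short: 3, long: 1
short: 3 out of 4 → fraction 3/4
Expected count = 3/4 × 456 = 342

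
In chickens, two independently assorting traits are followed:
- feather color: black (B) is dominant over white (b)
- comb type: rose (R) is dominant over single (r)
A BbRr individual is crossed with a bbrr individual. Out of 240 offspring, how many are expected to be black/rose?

Dihybrid cross BbRr × bbrr — consider each gene separately:
feather color: Bb × bb → 2 Bb, 2 bb → 2 B_ : 2 bb (out of 4)
comb type: Rr × rr → 2 Rr, 2 rr → 2 R_ : 2 rr (out of 4)
Combine (counts out of 4 × 4 = 16): black/rose (B_R_) = 2×2 = 4; black/single (B_rr) = 2×2 = 4; white/rose (bbR_) = 2×2 = 4; white/single (bbrr) = 2×2 = 4
Phenotype counts (out of 16): 4 black/rose, 4 black/single, 4 white/rose, 4 white/single
black/rose: 4 out of 16 → fraction 1/4
Expected count = 1/4 × 240 = 60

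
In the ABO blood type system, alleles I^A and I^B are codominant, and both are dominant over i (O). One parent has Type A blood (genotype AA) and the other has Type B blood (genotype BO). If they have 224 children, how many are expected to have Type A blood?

Cross: AA × BO
Possible offspring genotypes: 2 AB, 2 AO
Blood type counts: 2 Type AB, 2 Type A
Probability of Type A: 2/4 = 1/2
Expected count = 1/2 × 224 = 112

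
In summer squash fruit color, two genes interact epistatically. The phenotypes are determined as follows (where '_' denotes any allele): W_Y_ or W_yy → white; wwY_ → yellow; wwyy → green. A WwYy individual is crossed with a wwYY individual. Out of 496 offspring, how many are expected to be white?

Cross: WwYy × wwYY — consider each gene separately:
W gene: Ww × ww → 2 Ww, 2 ww → 2 W_ : 2 ww (out of 4)
Y gene: Yy × YY → 2 YY, 2 Yy → 4 Y_ (out of 4)
Genotype classes (out of 4 × 4 = 16): W_Y_ = 2×4 = 8; wwY_ = 2×4 = 8
Apply the phenotype rules: W_Y_ (8) → white; wwY_ (8) → yellow
Phenotype counts (out of 16): 8 white, 8 yellow
white: 8 out of 16 → fraction 1/2
Expected count = 1/2 × 496 = 248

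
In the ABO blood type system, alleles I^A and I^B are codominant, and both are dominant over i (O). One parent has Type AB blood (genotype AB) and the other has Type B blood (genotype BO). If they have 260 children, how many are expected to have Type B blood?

Cross: AB × BO
Possible offspring genotypes: 1 AB, 1 AO, 1 BB, 1 BO
Blood type counts: 1 Type AB, 1 Type A, 2 Type B
Probability of Type B: 2/4 = 1/2
Expected count = 1/2 × 260 = 130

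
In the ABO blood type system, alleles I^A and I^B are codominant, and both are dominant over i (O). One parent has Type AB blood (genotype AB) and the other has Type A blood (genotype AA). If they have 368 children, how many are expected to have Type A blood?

Cross: AB × AA
Possible offspring genotypes: 2 AA, 2 AB
Blood type counts: 2 Type A, 2 Type AB
Probability of Type A: 2/4 = 1/2
Expected count = 1/2 × 368 = 184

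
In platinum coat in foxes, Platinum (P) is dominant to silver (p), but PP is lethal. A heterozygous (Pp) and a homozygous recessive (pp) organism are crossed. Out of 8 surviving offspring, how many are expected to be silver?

Cross: Pp × pp
Punnett square offspring (before lethality): 2 Pp, 2 pp
No PP offspring are produced in this cross.
silver: 2 out of 4 → fraction 1/2
Expected count = 1/2 × 8 = 4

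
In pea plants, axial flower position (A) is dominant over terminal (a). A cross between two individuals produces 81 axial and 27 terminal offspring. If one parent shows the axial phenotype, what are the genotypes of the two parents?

Observed offspring: 81 axial, 27 terminal
The observed ratio simplifies to 3:1. Terminal (aa) offspring appear, so each parent must contribute one a allele. The parent stated to show axial carries A, so it is Aa. The other parent is then either Aa or aa: Aa × aa would give a 1:1 split, whereas Aa × Aa gives 3:1 — matching the data. So both parents are heterozygous (Aa × Aa).
Parent genotypes: Aa × Aa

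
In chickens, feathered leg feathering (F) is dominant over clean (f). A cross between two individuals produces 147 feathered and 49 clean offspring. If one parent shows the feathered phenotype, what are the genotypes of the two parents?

Observed offspring: 147 feathered, 49 clean
The observed ratio simplifies to 3:1. Clean (ff) offspring appear, so each parent must contribute one f allele. The parent stated to show feathered carries F, so it is Ff. The other parent is then either Ff or ff: Ff × ff would give a 1:1 split, whereas Ff × Ff gives 3:1 — matching the data. So both parents are heterozygous (Ff × Ff).
Parent genotypes: Ff × Ff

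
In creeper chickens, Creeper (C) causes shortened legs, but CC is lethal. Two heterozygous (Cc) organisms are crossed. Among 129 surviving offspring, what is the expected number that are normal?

Cross: Cc × Cc
Punnett square offspring (before lethality): 1 CC, 2 Cc, 1 cc
The CC genotype is lethal (embryos die); surviving offspring: 2 Cc, 1 cc
normal: 1 out of 3 → fraction 1/3
Expected count = 1/3 × 129 = 43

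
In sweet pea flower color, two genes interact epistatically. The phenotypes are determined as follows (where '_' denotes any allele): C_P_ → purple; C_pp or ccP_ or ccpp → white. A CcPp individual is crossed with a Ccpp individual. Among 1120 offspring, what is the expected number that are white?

Cross: CcPp × Ccpp — consider each gene separately:
C gene: Cc × Cc → 1 CC, 2 Cc, 1 cc → 3 C_ : 1 cc (out of 4)
P gene: Pp × pp → 2 Pp, 2 pp → 2 P_ : 2 pp (out of 4)
Genotype classes (out of 4 × 4 = 16): C_P_ = 3×2 = 6; C_pp = 3×2 = 6; ccP_ = 1×2 = 2; ccpp = 1×2 = 2
Apply the phenotype rules: C_P_ (6) → purple; C_pp (6) + ccP_ (2) + ccpp (2) → white
Phenotype counts (out of 16): 6 purple, 10 white
white: 10 out of 16 → fraction 5/8
Expected count = 5/8 × 1120 = 700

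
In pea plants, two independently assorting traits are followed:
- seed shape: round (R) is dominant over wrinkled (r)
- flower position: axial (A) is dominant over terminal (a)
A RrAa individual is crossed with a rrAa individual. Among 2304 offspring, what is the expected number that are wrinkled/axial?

Dihybrid cross RrAa × rrAa — consider each gene separately:
seed shape: Rr × rr → 2 Rr, 2 rr → 2 R_ : 2 rr (out of 4)
flower position: Aa × Aa → 1 AA, 2 Aa, 1 aa → 3 A_ : 1 aa (out of 4)
Combine (counts out of 4 × 4 = 16): round/axial (R_A_) = 2×3 = 6; round/terminal (R_aa) = 2×1 = 2; wrinkled/axial (rrA_) = 2×3 = 6; wrinkled/terminal (rraa) = 2×1 = 2
Phenotype counts (out of 16): 6 round/axial, 2 round/terminal, 6 wrinkled/axial, 2 wrinkled/terminal
wrinkled/axial: 6 out of 16 → fraction 3/8
Expected count = 3/8 × 2304 = 864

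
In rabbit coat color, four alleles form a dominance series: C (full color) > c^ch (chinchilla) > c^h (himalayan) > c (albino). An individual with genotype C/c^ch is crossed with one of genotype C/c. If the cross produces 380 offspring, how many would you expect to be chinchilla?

Cross: C/c^ch × C/c
Allele dominance: C > c^ch > c^h > c
Offspring genotypes: 1 C/C, 1 C/c, 1 C/c^ch, 1 c^ch/c
Phenotype counts: 3 full color, 1 chinchilla
chinchilla: 1 out of 4 → fraction 1/4
Expected count = 1/4 × 380 = 95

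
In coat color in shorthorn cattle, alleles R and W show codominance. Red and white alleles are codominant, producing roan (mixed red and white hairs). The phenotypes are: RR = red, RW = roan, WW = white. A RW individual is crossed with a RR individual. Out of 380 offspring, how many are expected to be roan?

Punnett square for RW × RR:
Offspring genotypes: 2 RR, 2 RW
Phenotype counts: 2 red, 2 roan
roan: 2 out of 4 → fraction 1/2
Expected count = 1/2 × 380 = 190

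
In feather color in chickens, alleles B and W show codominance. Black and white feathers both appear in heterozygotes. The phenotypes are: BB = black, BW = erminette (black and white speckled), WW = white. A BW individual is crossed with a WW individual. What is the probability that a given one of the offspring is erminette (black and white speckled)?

Punnett square for BW × WW:
Offspring genotypes: 2 BW, 2 WW
Phenotype counts: 2 erminette (black and white speckled), 2 white
erminette (black and white speckled): 2 out of 4
Probability: 2/4 = 1/2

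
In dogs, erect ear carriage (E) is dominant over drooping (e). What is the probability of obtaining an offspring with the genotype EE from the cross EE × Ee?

Punnett square for EE × Ee:
Offspring genotypes: 2 EE, 2 Ee
Total offspring: 4
Count with target: 2
Probability: 2/4 = 1/2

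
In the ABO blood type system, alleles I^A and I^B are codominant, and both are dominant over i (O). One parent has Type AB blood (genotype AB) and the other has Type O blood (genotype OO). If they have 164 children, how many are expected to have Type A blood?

Cross: AB × OO
Possible offspring genotypes: 2 AO, 2 BO
Blood type counts: 2 Type A, 2 Type B
Probability of Type A: 2/4 = 1/2
Expected count = 1/2 × 164 = 82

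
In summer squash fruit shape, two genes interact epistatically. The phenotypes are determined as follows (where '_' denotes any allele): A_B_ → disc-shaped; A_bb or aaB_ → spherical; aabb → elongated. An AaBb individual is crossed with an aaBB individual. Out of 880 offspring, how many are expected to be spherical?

Cross: AaBb × aaBB — consider each gene separately:
A gene: Aa × aa → 2 Aa, 2 aa → 2 A_ : 2 aa (out of 4)
B gene: Bb × BB → 2 BB, 2 Bb → 4 B_ (out of 4)
Genotype classes (out of 4 × 4 = 16): A_B_ = 2×4 = 8; aaB_ = 2×4 = 8
Apply the phenotype rules: A_B_ (8) → disc-shaped; aaB_ (8) → spherical
Phenotype counts (out of 16): 8 disc-shaped, 8 spherical
spherical: 8 out of 16 → fraction 1/2
Expected count = 1/2 × 880 = 440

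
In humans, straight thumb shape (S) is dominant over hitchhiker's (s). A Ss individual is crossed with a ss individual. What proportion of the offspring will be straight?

Punnett square for Ss × ss:
Offspring genotypes: 2 Ss, 2 ss
straight: 2, hitchhiker's: 2
straight: 2 out of 4
Probability: 2/4 = 1/2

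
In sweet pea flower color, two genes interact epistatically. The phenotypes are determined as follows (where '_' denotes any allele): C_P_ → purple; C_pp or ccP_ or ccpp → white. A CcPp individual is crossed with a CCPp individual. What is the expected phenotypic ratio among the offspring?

Cross: CcPp × CCPp — consider each gene separately:
C gene: Cc × CC → 2 CC, 2 Cc → 4 C_ (out of 4)
P gene: Pp × Pp → 1 PP, 2 Pp, 1 pp → 3 P_ : 1 pp (out of 4)
Genotype classes (out of 4 × 4 = 16): C_P_ = 4×3 = 12; C_pp = 4×1 = 4
Apply the phenotype rules: C_P_ (12) → purple; C_pp (4) → white
Phenotype counts (out of 16): 12 purple, 4 white
Ratio: 3 purple : 1 white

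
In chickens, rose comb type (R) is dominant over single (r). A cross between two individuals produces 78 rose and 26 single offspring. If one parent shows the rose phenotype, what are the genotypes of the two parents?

Observed offspring: 78 rose, 26 single
The observed ratio simplifies to 3:1. Single (rr) offspring appear, so each parent must contribute one r allele. The parent stated to show rose carries R, so it is Rr. The other parent is then either Rr or rr: Rr × rr would give a 1:1 split, whereas Rr × Rr gives 3:1 — matching the data. So both parents are heterozygous (Rr × Rr).
Parent genotypes: Rr × Rr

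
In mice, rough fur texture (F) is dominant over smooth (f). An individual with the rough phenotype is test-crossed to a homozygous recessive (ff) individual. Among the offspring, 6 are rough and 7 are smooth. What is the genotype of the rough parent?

Test cross: ? × ff
Offspring: 6 rough, 7 smooth — approximately 1:1.
A 1:1 ratio in a test cross indicates the unknown parent is heterozygous (Ff).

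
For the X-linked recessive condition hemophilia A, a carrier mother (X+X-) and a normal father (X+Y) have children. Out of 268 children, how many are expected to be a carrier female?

Cross: X+X- × X+Y
Offspring: 1 X+X+, 1 X+Y, 1 X+X-, 1 X-Y
Probability of a carrier female: 1/4
Expected count = 1/4 × 268 = 67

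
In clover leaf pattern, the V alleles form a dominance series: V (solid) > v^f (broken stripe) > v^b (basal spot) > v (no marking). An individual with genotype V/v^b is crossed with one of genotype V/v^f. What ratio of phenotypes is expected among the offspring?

Cross: V/v^b × V/v^f
Allele dominance: V > v^f > v^b > v
Offspring genotypes: 1 V/V, 1 V/v^f, 1 V/v^b, 1 v^f/v^b
Phenotype counts: 3 solid, 1 broken stripe
Ratio: 3 solid : 1 broken stripe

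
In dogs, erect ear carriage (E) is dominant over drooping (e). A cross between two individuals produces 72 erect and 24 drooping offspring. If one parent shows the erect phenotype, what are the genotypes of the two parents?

Observed offspring: 72 erect, 24 drooping
The observed ratio simplifies to 3:1. Drooping (ee) offspring appear, so each parent must contribute one e allele. The parent stated to show erect carries E, so it is Ee. The other parent is then either Ee or ee: Ee × ee would give a 1:1 split, whereas Ee × Ee gives 3:1 — matching the data. So both parents are heterozygous (Ee × Ee).
Parent genotypes: Ee × Ee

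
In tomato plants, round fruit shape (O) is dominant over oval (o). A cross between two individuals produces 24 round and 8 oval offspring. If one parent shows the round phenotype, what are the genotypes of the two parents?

Observed offspring: 24 round, 8 oval
The observed ratio simplifies to 3:1. Oval (oo) offspring appear, so each parent must contribute one o allele. The parent stated to show round carries O, so it is Oo. The other parent is then either Oo or oo: Oo × oo would give a 1:1 split, whereas Oo × Oo gives 3:1 — matching the data. So both parents are heterozygous (Oo × Oo).
Parent genotypes: Oo × Oo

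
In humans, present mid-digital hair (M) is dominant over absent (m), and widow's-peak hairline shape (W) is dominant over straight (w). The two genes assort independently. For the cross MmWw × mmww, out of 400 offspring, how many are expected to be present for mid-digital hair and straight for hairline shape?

Dihybrid cross MmWw × mmww — consider each gene separately:
mid-digital hair: Mm × mm → 2 Mm, 2 mm → 2 M_ : 2 mm (out of 4)
hairline shape: Ww × ww → 2 Ww, 2 ww → 2 W_ : 2 ww (out of 4)
Looking for: present (M_) and straight (ww)
P(present) = 2/4, P(straight) = 2/4
P(both) = 2/4 × 2/4 = 4/16 = 1/4
Expected count = 1/4 × 400 = 100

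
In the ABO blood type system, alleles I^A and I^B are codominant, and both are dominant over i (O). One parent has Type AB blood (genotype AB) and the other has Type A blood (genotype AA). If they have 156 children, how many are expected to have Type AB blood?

Cross: AB × AA
Possible offspring genotypes: 2 AA, 2 AB
Blood type counts: 2 Type A, 2 Type AB
Probability of Type AB: 2/4 = 1/2
Expected count = 1/2 × 156 = 78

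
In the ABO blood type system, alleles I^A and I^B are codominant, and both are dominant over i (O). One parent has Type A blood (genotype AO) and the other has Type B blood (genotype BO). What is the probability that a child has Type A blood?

Cross: AO × BO
Possible offspring genotypes: 1 AB, 1 AO, 1 BO, 1 OO
Blood type counts: 1 Type AB, 1 Type A, 1 Type B, 1 Type O
Probability of Type A: 1/4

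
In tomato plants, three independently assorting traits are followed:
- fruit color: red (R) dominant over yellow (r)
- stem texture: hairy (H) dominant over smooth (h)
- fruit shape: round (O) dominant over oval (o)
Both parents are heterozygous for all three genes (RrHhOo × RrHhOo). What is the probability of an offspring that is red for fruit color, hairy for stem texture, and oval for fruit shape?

Trihybrid cross: RrHhOo × RrHhOo
Each trait segregates independently with a 3:1 phenotypic ratio, so each gene contributes 3/4 (dominant) or 1/4 (recessive).
Target: red (fruit color), hairy (stem texture), oval (fruit shape)
Probability = product of independent per-trait probabilities
= 3/4 × 3/4 × 1/4 = 9/64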